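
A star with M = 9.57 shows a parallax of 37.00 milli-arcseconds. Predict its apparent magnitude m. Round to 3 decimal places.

d = 1/p = 1/0.03700″ = 27.027 pc.
m − M = 5 log₁₀ d − 5 = 5 log₁₀(27.027) − 5 = 7.1590 − 5 = 2.1590.
m = M + (m − M) = 9.57 + 2.1590 = 11.729.

m = 11.729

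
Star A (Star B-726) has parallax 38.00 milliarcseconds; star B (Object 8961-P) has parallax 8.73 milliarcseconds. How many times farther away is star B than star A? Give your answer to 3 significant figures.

Since d = 1/p, d_B/d_A = p_A/p_B.
= 38.00 / 8.73 = 4.3528.

4.35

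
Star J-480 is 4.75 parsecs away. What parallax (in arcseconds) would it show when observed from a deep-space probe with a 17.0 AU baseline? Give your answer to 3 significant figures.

p (arcsec) = B (AU) / d (pc).
p = 17.0 / 4.75 = 3.5789 arcsec.

3.58 arcsec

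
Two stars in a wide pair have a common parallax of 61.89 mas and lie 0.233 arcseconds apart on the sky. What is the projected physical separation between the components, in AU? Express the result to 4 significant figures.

3.765 AU

d = 1/p = 1/0.06189″ = 16.158 pc.
At distance d (pc), an angle of θ arcsec spans θ·d AU: s = 0.233 × 16.158 = 3.7648 AU.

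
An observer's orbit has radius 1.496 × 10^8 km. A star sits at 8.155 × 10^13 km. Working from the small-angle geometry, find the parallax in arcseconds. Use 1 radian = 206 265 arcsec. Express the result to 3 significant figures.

θ ≈ B/d = (1.496 × 10^8) / (8.155 × 10^13) = 1.8345 × 10^-6 rad.
In arcseconds: 1.8345 × 10^-6 × 206265 = 0.37839″.

0.378 arcsec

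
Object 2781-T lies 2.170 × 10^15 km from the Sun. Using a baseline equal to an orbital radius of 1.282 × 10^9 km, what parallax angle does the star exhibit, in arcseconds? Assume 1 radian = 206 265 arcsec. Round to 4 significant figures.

θ ≈ B/d = (1.282 × 10^9) / (2.170 × 10^15) = 5.9078 × 10^-7 rad.
In arcseconds: 5.9078 × 10^-7 × 206265 = 0.12186″.

0.1219 arcsec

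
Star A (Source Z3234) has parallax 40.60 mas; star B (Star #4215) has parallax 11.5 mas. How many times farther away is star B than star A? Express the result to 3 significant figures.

3.53

Since d = 1/p, d_B/d_A = p_A/p_B.
= 40.60 / 11.5 = 3.5304.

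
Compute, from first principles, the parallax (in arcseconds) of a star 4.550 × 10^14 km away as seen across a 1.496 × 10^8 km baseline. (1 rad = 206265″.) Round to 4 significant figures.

0.06782 arcsec

θ ≈ B/d = (1.496 × 10^8) / (4.550 × 10^14) = 3.2879 × 10^-7 rad.
In arcseconds: 3.2879 × 10^-7 × 206265 = 0.067818″.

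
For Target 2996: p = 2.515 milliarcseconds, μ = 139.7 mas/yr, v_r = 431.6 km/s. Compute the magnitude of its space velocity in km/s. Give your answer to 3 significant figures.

506 km/s

d = 1/p = 1/0.002515″ = 397.61 pc.
μ = 139.7 mas/yr = 0.1397 ″/yr.
v_t = 4.740 μ d = 4.740 × 0.1397 × 397.61 = 263.29 km/s.
v = √(v_r² + v_t²) = √(431.6² + 263.29²) = √255600 = 505.57 km/s.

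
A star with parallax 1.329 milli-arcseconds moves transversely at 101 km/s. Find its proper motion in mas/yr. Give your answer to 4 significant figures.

28.32 mas/yr

d = 1/p = 1/0.001329″ = 752.45 pc.
μ = v_t / (4.74 d) = 101 / (4.74 × 752.45) = 101 / 3566.6 = 0.028318 ″/yr = 28.318 mas/yr.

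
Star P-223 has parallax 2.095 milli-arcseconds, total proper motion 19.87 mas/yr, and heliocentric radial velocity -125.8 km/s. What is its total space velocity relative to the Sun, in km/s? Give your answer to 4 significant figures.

133.6 km/s

d = 1/p = 1/0.002095″ = 477.33 pc.
μ = 19.87 mas/yr = 0.01987 ″/yr.
v_t = 4.740 μ d = 4.740 × 0.01987 × 477.33 = 44.957 km/s.
v = √(v_r² + v_t²) = √((-125.8)² + 44.957²) = √17846.8 = 133.59 km/s.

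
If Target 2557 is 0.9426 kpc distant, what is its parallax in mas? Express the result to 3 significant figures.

d = 0.9426 kpc = 942.6 pc.
p = 1/d = 1/942.6 = 0.0010609 arcsec.
= 0.0010609 × 1000 = 1.0609 mas.

1.06 mas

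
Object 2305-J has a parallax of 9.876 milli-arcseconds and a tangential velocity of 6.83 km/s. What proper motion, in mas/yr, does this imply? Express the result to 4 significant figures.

d = 1/p = 1/0.009876″ = 101.26 pc.
μ = v_t / (4.74 d) = 6.83 / (4.74 × 101.26) = 6.83 / 479.97 = 0.01423 ″/yr = 14.23 mas/yr.

14.23 mas/yr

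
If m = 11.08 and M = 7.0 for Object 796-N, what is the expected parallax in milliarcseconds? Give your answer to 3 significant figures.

15.3 mas

m − M = 11.08 − 7.0 = 4.08.
d = 10^((m−M)/5 + 1) = 10^1.816 = 65.464 pc.
p = 1/d = 1/65.464 = 0.015276 arcsec = 15.276 mas.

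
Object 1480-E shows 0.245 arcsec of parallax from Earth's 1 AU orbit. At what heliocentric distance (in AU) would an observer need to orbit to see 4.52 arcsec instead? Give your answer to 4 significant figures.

Parallax scales linearly with baseline: p ∝ B, so B = p_target / p_Earth × 1 AU.
B = 4.52 / 0.245 = 18.449 AU.

18.45 AU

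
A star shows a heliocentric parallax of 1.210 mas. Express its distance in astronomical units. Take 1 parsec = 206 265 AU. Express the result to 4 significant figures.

p = 1.210 mas = 0.001210 arcsec.
d = 1/p = 1/0.001210 = 826.45 pc.
In AU: 826.45 × 206265 = 1.7047 × 10^8 AU.

1.705 × 10^8 AU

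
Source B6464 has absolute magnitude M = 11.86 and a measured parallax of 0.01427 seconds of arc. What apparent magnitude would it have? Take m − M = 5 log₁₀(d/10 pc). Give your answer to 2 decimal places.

d = 1/p = 1/0.01427″ = 70.077 pc.
m − M = 5 log₁₀ d − 5 = 5 log₁₀(70.077) − 5 = 9.2279 − 5 = 4.2279.
m = M + (m − M) = 11.86 + 4.2279 = 16.09.

m = 16.09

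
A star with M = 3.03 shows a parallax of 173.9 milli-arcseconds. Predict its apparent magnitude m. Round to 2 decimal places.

m = 1.83

d = 1/p = 1/0.1739″ = 5.7504 pc.
m − M = 5 log₁₀ d − 5 = 5 log₁₀(5.7504) − 5 = 3.7985 − 5 = -1.2015.
m = M + (m − M) = 3.03 + (-1.2015) = 1.83.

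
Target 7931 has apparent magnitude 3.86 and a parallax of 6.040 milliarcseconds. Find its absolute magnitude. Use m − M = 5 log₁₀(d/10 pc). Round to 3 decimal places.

M = -2.235

d = 1/p = 1/0.006040″ = 165.56 pc.
m − M = 5 log₁₀(165.56) − 5 = 11.0948 − 5 = 6.0948.
M = m − (m − M) = 3.86 − 6.0948 = -2.235.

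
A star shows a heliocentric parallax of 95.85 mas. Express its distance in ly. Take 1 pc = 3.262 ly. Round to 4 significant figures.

34.03 ly

p = 95.85 mas = 0.09585 arcsec.
d = 1/p = 1/0.09585 = 10.433 pc.
In light-years: 10.433 × 3.262 = 34.032 ly.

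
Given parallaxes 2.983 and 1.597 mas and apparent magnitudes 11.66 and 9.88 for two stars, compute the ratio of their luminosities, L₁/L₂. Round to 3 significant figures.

d₁ = 1/p₁ = 1/0.002983″ = 335.23 pc; d₂ = 1/p₂ = 1/0.001597″ = 626.17 pc.
M₁ = m₁ − 5 log₁₀ d₁ + 5 = 11.66 − 12.6267 + 5 = 4.0333.
M₂ = 9.88 − 13.9835 + 5 = 0.8965.
L₁/L₂ = 10^(0.4(M₂ − M₁)) = 10^(0.4 × (-3.1368)) = 10^(-1.25472) = 0.055626.

L₁/L₂ = 0.0556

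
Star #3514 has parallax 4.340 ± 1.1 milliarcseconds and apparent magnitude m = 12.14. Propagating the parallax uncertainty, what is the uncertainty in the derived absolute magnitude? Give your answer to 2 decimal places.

σ_M = 0.55 mag

M = m − 5 log₁₀ d + 5 = m + 5 log₁₀ p + 5, so ∂M/∂p = 5/(p ln 10).
σ_M = (5/ln 10) · (σ_p/p) = 2.1715 × 1.1/4.340 = 2.1715 × 0.25346 = 0.55039.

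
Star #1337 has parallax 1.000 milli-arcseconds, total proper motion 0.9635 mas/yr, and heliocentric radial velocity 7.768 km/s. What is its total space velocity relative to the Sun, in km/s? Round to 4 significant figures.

d = 1/p = 1/0.001000″ = 1000 pc.
μ = 0.9635 mas/yr = 0.0009635 ″/yr.
v_t = 4.740 μ d = 4.740 × 0.0009635 × 1000 = 4.567 km/s.
v = √(v_r² + v_t²) = √(7.768² + 4.567²) = √81.1993 = 9.0111 km/s.

9.011 km/s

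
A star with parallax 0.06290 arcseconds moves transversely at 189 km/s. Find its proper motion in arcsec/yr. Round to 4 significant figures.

2.508 arcsec/yr

d = 1/p = 1/0.06290″ = 15.898 pc.
μ = v_t / (4.74 d) = 189 / (4.74 × 15.898) = 189 / 75.357 = 2.5081 ″/yr.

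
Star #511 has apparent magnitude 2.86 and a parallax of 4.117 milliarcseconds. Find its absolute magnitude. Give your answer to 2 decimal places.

d = 1/p = 1/0.004117″ = 242.9 pc.
m − M = 5 log₁₀(242.9) − 5 = 11.9271 − 5 = 6.9271.
M = m − (m − M) = 2.86 − 6.9271 = -4.07.

M = -4.07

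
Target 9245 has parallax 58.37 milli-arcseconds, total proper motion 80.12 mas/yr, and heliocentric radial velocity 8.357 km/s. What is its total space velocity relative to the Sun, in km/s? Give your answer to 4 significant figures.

d = 1/p = 1/0.05837″ = 17.132 pc.
μ = 80.12 mas/yr = 0.08012 ″/yr.
v_t = 4.740 μ d = 4.740 × 0.08012 × 17.132 = 6.5062 km/s.
v = √(v_r² + v_t²) = √(8.357² + 6.5062²) = √112.17 = 10.591 km/s.

10.59 km/s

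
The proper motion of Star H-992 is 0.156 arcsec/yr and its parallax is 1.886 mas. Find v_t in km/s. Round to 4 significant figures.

392.1 km/s

d = 1/p = 1/0.001886″ = 530.22 pc.
v_t = 4.74 × μ × d = 4.74 × 0.156 × 530.22 = 392.07 km/s.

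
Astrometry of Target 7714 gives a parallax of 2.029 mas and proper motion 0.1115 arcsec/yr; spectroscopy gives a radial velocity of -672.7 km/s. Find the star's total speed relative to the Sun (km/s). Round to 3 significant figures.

721 km/s

d = 1/p = 1/0.002029″ = 492.85 pc.
v_t = 4.740 μ d = 4.740 × 0.1115 × 492.85 = 260.48 km/s.
v = √(v_r² + v_t²) = √((-672.7)² + 260.48²) = √520375 = 721.37 km/s.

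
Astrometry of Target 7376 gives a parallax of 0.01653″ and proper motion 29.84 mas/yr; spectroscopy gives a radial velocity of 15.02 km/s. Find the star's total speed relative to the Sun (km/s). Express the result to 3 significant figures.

17.3 km/s

d = 1/p = 1/0.01653″ = 60.496 pc.
μ = 29.84 mas/yr = 0.02984 ″/yr.
v_t = 4.740 μ d = 4.740 × 0.02984 × 60.496 = 8.5567 km/s.
v = √(v_r² + v_t²) = √(15.02² + 8.5567²) = √298.818 = 17.286 km/s.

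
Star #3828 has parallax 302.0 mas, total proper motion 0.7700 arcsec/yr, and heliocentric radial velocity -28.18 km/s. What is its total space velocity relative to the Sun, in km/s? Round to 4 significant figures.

d = 1/p = 1/0.3020″ = 3.3113 pc.
v_t = 4.740 μ d = 4.740 × 0.7700 × 3.3113 = 12.086 km/s.
v = √(v_r² + v_t²) = √((-28.18)² + 12.086²) = √940.184 = 30.662 km/s.

30.66 km/s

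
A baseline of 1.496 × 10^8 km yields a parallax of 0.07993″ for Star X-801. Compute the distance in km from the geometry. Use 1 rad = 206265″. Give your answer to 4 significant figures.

3.861 × 10^14 km

θ = 0.07993″ = 0.07993/206265 = 3.8751 × 10^-7 rad.
d = B/θ = (1.496 × 10^8) / (3.8751 × 10^-7) = 3.8605 × 10^14 km.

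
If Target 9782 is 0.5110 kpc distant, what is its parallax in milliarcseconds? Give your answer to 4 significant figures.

1.957 mas

d = 0.5110 kpc = 511 pc.
p = 1/d = 1/511 = 0.0019569 arcsec.
= 0.0019569 × 1000 = 1.9569 mas.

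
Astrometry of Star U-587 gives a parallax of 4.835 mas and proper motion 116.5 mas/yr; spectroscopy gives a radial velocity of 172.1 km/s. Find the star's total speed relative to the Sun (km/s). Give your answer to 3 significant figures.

207 km/s

d = 1/p = 1/0.004835″ = 206.83 pc.
μ = 116.5 mas/yr = 0.1165 ″/yr.
v_t = 4.740 μ d = 4.740 × 0.1165 × 206.83 = 114.21 km/s.
v = √(v_r² + v_t²) = √(172.1² + 114.21²) = √42662.3 = 206.55 km/s.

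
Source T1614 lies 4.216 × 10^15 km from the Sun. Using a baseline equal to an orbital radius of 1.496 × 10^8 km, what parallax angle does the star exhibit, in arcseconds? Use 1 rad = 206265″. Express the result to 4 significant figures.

θ ≈ B/d = (1.496 × 10^8) / (4.216 × 10^15) = 3.5484 × 10^-8 rad.
In arcseconds: 3.5484 × 10^-8 × 206265 = 0.0073191″.

0.007319 arcsec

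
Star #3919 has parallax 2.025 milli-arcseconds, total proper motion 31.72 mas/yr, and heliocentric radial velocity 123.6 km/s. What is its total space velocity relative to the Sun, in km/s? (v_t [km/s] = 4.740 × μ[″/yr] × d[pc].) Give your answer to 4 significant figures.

144.2 km/s

d = 1/p = 1/0.002025″ = 493.83 pc.
μ = 31.72 mas/yr = 0.03172 ″/yr.
v_t = 4.740 μ d = 4.740 × 0.03172 × 493.83 = 74.249 km/s.
v = √(v_r² + v_t²) = √(123.6² + 74.249²) = √20789.9 = 144.19 km/s.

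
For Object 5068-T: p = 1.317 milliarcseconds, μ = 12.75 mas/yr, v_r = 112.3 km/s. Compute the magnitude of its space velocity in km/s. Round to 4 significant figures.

121.3 km/s

d = 1/p = 1/0.001317″ = 759.3 pc.
μ = 12.75 mas/yr = 0.01275 ″/yr.
v_t = 4.740 μ d = 4.740 × 0.01275 × 759.3 = 45.888 km/s.
v = √(v_r² + v_t²) = √(112.3² + 45.888²) = √14717 = 121.31 km/s.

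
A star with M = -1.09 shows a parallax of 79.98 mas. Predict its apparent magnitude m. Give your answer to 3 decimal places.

m = -0.605

d = 1/p = 1/0.07998″ = 12.503 pc.
m − M = 5 log₁₀ d − 5 = 5 log₁₀(12.503) − 5 = 5.4851 − 5 = 0.4851.
m = M + (m − M) = -1.09 + 0.4851 = -0.605.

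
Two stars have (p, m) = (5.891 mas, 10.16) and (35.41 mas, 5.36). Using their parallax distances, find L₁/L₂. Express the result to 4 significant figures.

d₁ = 1/p₁ = 1/0.005891″ = 169.75 pc; d₂ = 1/p₂ = 1/0.03541″ = 28.241 pc.
M₁ = m₁ − 5 log₁₀ d₁ + 5 = 10.16 − 11.1490 + 5 = 4.0110.
M₂ = 5.36 − 7.2544 + 5 = 3.1056.
L₁/L₂ = 10^(0.4(M₂ − M₁)) = 10^(0.4 × (-0.9054)) = 10^(-0.36216) = 0.43435.

L₁/L₂ = 0.4344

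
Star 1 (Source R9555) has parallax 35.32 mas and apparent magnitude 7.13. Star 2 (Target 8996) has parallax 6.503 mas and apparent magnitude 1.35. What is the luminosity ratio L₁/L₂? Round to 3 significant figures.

L₁/L₂ = 0.000165

d₁ = 1/p₁ = 1/0.03532″ = 28.313 pc; d₂ = 1/p₂ = 1/0.006503″ = 153.78 pc.
M₁ = m₁ − 5 log₁₀ d₁ + 5 = 7.13 − 7.2599 + 5 = 4.8701.
M₂ = 1.35 − 10.9345 + 5 = -4.5845.
L₁/L₂ = 10^(0.4(M₂ − M₁)) = 10^(0.4 × (-9.4546)) = 10^(-3.78184) = 0.00016526.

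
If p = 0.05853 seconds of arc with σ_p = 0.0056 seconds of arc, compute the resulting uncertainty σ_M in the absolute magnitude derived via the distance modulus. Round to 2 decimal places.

σ_M = 0.21 mag

M = m − 5 log₁₀ d + 5 = m + 5 log₁₀ p + 5, so ∂M/∂p = 5/(p ln 10).
σ_M = (5/ln 10) · (σ_p/p) = 2.1715 × 0.0056/0.05853 = 2.1715 × 0.095677 = 0.20776.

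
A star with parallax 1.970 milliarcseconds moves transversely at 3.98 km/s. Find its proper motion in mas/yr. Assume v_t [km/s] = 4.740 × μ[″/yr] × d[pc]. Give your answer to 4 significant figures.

d = 1/p = 1/0.001970″ = 507.61 pc.
μ = v_t / (4.74 d) = 3.98 / (4.74 × 507.61) = 3.98 / 2406.1 = 0.0016541 ″/yr = 1.6541 mas/yr.

1.654 mas/yr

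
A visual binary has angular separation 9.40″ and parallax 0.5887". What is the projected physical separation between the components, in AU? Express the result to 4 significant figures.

15.97 AU

d = 1/p = 1/0.5887″ = 1.6987 pc.
At distance d (pc), an angle of θ arcsec spans θ·d AU: s = 9.40 × 1.6987 = 15.968 AU.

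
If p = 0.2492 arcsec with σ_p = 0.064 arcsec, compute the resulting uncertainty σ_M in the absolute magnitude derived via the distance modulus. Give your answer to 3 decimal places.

M = m − 5 log₁₀ d + 5 = m + 5 log₁₀ p + 5, so ∂M/∂p = 5/(p ln 10).
σ_M = (5/ln 10) · (σ_p/p) = 2.1715 × 0.064/0.2492 = 2.1715 × 0.25682 = 0.55768.

σ_M = 0.558 mag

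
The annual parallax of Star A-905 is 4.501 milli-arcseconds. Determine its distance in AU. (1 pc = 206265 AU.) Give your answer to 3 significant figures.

4.58 × 10^7 AU

p = 4.501 milli-arcseconds = 0.004501 arcsec.
d = 1/p = 1/0.004501 = 222.17 pc.
In AU: 222.17 × 206265 = 4.5826 × 10^7 AU.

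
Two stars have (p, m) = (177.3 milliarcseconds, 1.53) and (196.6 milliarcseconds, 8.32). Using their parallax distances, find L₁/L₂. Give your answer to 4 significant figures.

L₁/L₂ = 639.4

d₁ = 1/p₁ = 1/0.1773″ = 5.6402 pc; d₂ = 1/p₂ = 1/0.1966″ = 5.0865 pc.
M₁ = m₁ − 5 log₁₀ d₁ + 5 = 1.53 − 3.7565 + 5 = 2.7735.
M₂ = 8.32 − 3.5321 + 5 = 9.7879.
L₁/L₂ = 10^(0.4(M₂ − M₁)) = 10^(0.4 × 7.0144) = 10^2.80576 = 639.38.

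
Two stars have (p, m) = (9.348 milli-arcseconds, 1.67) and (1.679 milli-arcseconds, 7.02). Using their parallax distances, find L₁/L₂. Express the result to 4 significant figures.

d₁ = 1/p₁ = 1/0.009348″ = 106.97 pc; d₂ = 1/p₂ = 1/0.001679″ = 595.59 pc.
M₁ = m₁ − 5 log₁₀ d₁ + 5 = 1.67 − 10.1463 + 5 = -3.4763.
M₂ = 7.02 − 13.8747 + 5 = -1.8547.
L₁/L₂ = 10^(0.4(M₂ − M₁)) = 10^(0.4 × 1.6216) = 10^0.64864 = 4.4529.

L₁/L₂ = 4.453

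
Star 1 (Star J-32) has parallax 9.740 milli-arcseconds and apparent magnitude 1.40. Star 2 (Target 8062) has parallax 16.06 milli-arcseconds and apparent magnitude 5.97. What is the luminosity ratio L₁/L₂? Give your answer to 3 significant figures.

L₁/L₂ = 183

d₁ = 1/p₁ = 1/0.009740″ = 102.67 pc; d₂ = 1/p₂ = 1/0.01606″ = 62.267 pc.
M₁ = m₁ − 5 log₁₀ d₁ + 5 = 1.40 − 10.0572 + 5 = -3.6572.
M₂ = 5.97 − 8.9713 + 5 = 1.9987.
L₁/L₂ = 10^(0.4(M₂ − M₁)) = 10^(0.4 × 5.6559) = 10^2.26236 = 182.96.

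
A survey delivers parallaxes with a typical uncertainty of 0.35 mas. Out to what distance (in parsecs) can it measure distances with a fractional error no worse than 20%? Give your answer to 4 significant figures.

571.4 pc

σ_d/d = σ_p/p, so the condition is σ_p/p ≤ 0.20, i.e. p ≥ σ_p/0.20.
p_min = 0.35/0.20 = 1.75 mas = 0.00175 arcsec.
d_max = 1/p_min = 1/0.00175 = 571.43 pc.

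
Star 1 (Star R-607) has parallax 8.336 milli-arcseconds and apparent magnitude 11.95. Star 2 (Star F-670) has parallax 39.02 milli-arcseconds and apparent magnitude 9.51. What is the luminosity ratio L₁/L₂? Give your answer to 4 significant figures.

d₁ = 1/p₁ = 1/0.008336″ = 119.96 pc; d₂ = 1/p₂ = 1/0.03902″ = 25.628 pc.
M₁ = m₁ − 5 log₁₀ d₁ + 5 = 11.95 − 10.3952 + 5 = 6.5548.
M₂ = 9.51 − 7.0436 + 5 = 7.4664.
L₁/L₂ = 10^(0.4(M₂ − M₁)) = 10^(0.4 × 0.9116) = 10^0.36464 = 2.3155.

L₁/L₂ = 2.316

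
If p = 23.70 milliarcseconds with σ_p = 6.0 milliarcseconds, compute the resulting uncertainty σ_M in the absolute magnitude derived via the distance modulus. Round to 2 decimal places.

M = m − 5 log₁₀ d + 5 = m + 5 log₁₀ p + 5, so ∂M/∂p = 5/(p ln 10).
σ_M = (5/ln 10) · (σ_p/p) = 2.1715 × 6.0/23.70 = 2.1715 × 0.25316 = 0.54974.

σ_M = 0.55 mag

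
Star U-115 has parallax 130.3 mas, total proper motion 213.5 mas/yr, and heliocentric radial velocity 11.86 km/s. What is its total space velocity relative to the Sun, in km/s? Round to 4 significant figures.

14.18 km/s

d = 1/p = 1/0.1303″ = 7.6746 pc.
μ = 213.5 mas/yr = 0.2135 ″/yr.
v_t = 4.740 μ d = 4.740 × 0.2135 × 7.6746 = 7.7666 km/s.
v = √(v_r² + v_t²) = √(11.86² + 7.7666²) = √200.98 = 14.177 km/s.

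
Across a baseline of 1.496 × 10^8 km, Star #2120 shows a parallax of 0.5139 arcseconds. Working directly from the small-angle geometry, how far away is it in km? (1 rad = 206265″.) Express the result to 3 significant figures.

θ = 0.5139″ = 0.5139/206265 = 2.4915 × 10^-6 rad.
d = B/θ = (1.496 × 10^8) / (2.4915 × 10^-6) = 6.0044 × 10^13 km.

6.00 × 10^13 km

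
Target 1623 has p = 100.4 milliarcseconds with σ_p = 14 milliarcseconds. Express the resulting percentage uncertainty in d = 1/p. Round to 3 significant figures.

13.9%

For d = 1/p, |σ_d/d| = |σ_p/p|.
σ_p/p = 14 / 100.4 = 0.13944 = 13.944%.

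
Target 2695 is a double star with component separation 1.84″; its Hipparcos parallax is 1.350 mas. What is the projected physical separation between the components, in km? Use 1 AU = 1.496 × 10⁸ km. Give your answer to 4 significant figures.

d = 1/p = 1/0.001350″ = 740.74 pc.
At distance d (pc), an angle of θ arcsec spans θ·d AU: s = 1.84 × 740.74 = 1363 AU.
= 1363 × 1.496 × 10⁸ km = 2.0390 × 10^11 km.

2.039 × 10^11 km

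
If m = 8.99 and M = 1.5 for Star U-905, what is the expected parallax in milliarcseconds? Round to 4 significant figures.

3.177 mas

m − M = 8.99 − 1.5 = 7.49.
d = 10^((m−M)/5 + 1) = 10^2.498 = 314.77 pc.
p = 1/d = 1/314.77 = 0.0031769 arcsec = 3.1769 mas.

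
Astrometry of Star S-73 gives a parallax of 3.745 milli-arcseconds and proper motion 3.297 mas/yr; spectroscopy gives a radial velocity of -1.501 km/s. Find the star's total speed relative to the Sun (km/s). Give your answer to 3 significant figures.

d = 1/p = 1/0.003745″ = 267.02 pc.
μ = 3.297 mas/yr = 0.003297 ″/yr.
v_t = 4.740 μ d = 4.740 × 0.003297 × 267.02 = 4.1729 km/s.
v = √(v_r² + v_t²) = √((-1.501)² + 4.1729²) = √19.6661 = 4.4346 km/s.

4.43 km/s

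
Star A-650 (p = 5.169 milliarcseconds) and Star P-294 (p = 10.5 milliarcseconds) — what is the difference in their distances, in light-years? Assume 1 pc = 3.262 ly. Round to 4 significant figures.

d_A = 1/0.005169″ = 193.46 pc; d_B = 1/0.01050″ = 95.238 pc.
|d_B − d_A| = |95.238 − 193.46| = 98.222 pc = 98.222 × 3.262 ly = 320.4 ly.

320.4 ly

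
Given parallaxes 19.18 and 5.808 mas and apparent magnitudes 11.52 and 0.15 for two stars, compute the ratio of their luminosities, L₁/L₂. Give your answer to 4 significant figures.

L₁/L₂ = 2.596 × 10^-6

d₁ = 1/p₁ = 1/0.01918″ = 52.138 pc; d₂ = 1/p₂ = 1/0.005808″ = 172.18 pc.
M₁ = m₁ − 5 log₁₀ d₁ + 5 = 11.52 − 8.5858 + 5 = 7.9342.
M₂ = 0.15 − 11.1799 + 5 = -6.0299.
L₁/L₂ = 10^(0.4(M₂ − M₁)) = 10^(0.4 × (-13.9641)) = 10^(-5.58564) = 0.0000025963.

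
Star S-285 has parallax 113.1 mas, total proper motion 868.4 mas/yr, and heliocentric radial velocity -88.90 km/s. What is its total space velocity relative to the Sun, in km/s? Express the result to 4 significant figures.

96.06 km/s

d = 1/p = 1/0.1131″ = 8.8417 pc.
μ = 868.4 mas/yr = 0.8684 ″/yr.
v_t = 4.740 μ d = 4.740 × 0.8684 × 8.8417 = 36.394 km/s.
v = √(v_r² + v_t²) = √((-88.90)² + 36.394²) = √9227.73 = 96.061 km/s.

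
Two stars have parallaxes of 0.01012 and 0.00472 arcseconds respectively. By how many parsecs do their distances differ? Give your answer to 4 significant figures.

113.1 pc

d_A = 1/0.01012″ = 98.814 pc; d_B = 1/0.004720″ = 211.86 pc.
|d_B − d_A| = |211.86 − 98.814| = 113.05 pc.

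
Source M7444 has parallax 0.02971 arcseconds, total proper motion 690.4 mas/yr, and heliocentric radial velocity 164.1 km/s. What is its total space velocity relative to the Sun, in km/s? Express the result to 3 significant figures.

d = 1/p = 1/0.02971″ = 33.659 pc.
μ = 690.4 mas/yr = 0.6904 ″/yr.
v_t = 4.740 μ d = 4.740 × 0.6904 × 33.659 = 110.15 km/s.
v = √(v_r² + v_t²) = √(164.1² + 110.15²) = √39061.8 = 197.64 km/s.

198 km/s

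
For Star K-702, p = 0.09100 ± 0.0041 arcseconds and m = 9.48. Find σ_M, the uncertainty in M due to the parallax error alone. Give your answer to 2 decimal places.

σ_M = 0.10 mag

M = m − 5 log₁₀ d + 5 = m + 5 log₁₀ p + 5, so ∂M/∂p = 5/(p ln 10).
σ_M = (5/ln 10) · (σ_p/p) = 2.1715 × 0.0041/0.09100 = 2.1715 × 0.045055 = 0.097837.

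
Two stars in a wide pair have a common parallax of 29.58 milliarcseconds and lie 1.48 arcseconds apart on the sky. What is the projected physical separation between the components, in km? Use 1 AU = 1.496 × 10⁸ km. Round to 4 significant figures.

d = 1/p = 1/0.02958″ = 33.807 pc.
At distance d (pc), an angle of θ arcsec spans θ·d AU: s = 1.48 × 33.807 = 50.034 AU.
= 50.034 × 1.496 × 10⁸ km = 7.4851 × 10^9 km.

7.485 × 10^9 km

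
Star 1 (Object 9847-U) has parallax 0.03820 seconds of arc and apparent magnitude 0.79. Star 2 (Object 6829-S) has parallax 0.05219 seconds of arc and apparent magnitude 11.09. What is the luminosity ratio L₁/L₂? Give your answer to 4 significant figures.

L₁/L₂ = 24610

d₁ = 1/p₁ = 1/0.03820″ = 26.178 pc; d₂ = 1/p₂ = 1/0.05219″ = 19.161 pc.
M₁ = m₁ − 5 log₁₀ d₁ + 5 = 0.79 − 7.0897 + 5 = -1.2997.
M₂ = 11.09 − 6.4121 + 5 = 9.6779.
L₁/L₂ = 10^(0.4(M₂ − M₁)) = 10^(0.4 × 10.9776) = 10^4.39104 = 24606.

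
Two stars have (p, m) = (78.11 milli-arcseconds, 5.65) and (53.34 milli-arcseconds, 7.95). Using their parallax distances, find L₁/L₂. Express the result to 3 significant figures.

L₁/L₂ = 3.88

d₁ = 1/p₁ = 1/0.07811″ = 12.802 pc; d₂ = 1/p₂ = 1/0.05334″ = 18.748 pc.
M₁ = m₁ − 5 log₁₀ d₁ + 5 = 5.65 − 5.5364 + 5 = 5.1136.
M₂ = 7.95 − 6.3648 + 5 = 6.5852.
L₁/L₂ = 10^(0.4(M₂ − M₁)) = 10^(0.4 × 1.4716) = 10^0.58864 = 3.8783.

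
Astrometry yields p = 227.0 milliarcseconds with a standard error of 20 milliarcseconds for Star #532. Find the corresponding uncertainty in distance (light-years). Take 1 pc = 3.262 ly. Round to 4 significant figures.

d = 1/p, so σ_d = σ_p / p².
σ_d = 0.0200 / (0.2270)² = 0.0200 / 0.051529 = 0.38813 pc = 0.38813 × 3.262 ly = 1.2661 ly.

1.266 ly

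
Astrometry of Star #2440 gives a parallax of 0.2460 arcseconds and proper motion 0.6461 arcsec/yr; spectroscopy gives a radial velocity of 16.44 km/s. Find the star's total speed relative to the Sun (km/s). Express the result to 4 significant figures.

d = 1/p = 1/0.2460″ = 4.065 pc.
v_t = 4.740 μ d = 4.740 × 0.6461 × 4.065 = 12.449 km/s.
v = √(v_r² + v_t²) = √(16.44² + 12.449²) = √425.251 = 20.622 km/s.

20.62 km/s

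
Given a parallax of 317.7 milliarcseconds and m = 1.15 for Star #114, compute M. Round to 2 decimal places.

M = 3.66

d = 1/p = 1/0.3177″ = 3.1476 pc.
m − M = 5 log₁₀(3.1476) − 5 = 2.4899 − 5 = -2.5101.
M = m − (m − M) = 1.15 − (-2.5101) = 3.66.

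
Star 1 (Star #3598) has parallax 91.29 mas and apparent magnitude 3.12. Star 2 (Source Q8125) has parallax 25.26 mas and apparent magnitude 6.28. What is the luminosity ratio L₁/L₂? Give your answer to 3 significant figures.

d₁ = 1/p₁ = 1/0.09129″ = 10.954 pc; d₂ = 1/p₂ = 1/0.02526″ = 39.588 pc.
M₁ = m₁ − 5 log₁₀ d₁ + 5 = 3.12 − 5.1979 + 5 = 2.9221.
M₂ = 6.28 − 7.9878 + 5 = 3.2922.
L₁/L₂ = 10^(0.4(M₂ − M₁)) = 10^(0.4 × 0.3701) = 10^0.14804 = 1.4062.

L₁/L₂ = 1.41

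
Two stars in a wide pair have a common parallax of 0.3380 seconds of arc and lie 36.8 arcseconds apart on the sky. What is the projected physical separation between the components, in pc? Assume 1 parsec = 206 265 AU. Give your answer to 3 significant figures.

d = 1/p = 1/0.3380″ = 2.9586 pc.
At distance d (pc), an angle of θ arcsec spans θ·d AU: s = 36.8 × 2.9586 = 108.88 AU.
= 108.88 / 206265 = 0.00052786 pc.

0.000528 pc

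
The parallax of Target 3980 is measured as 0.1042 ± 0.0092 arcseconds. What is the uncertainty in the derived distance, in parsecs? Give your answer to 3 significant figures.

d = 1/p, so σ_d = σ_p / p².
σ_d = 0.00920 / (0.1042)² = 0.00920 / 0.010858 = 0.8473 pc.

0.847 pc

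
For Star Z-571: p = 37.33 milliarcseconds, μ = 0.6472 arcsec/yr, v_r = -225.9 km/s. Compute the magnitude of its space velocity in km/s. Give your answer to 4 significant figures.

d = 1/p = 1/0.03733″ = 26.788 pc.
v_t = 4.740 μ d = 4.740 × 0.6472 × 26.788 = 82.178 km/s.
v = √(v_r² + v_t²) = √((-225.9)² + 82.178²) = √57784 = 240.38 km/s.

240.4 km/s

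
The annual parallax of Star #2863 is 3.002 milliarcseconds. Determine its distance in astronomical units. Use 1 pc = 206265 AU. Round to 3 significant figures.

6.87 × 10^7 AU

p = 3.002 milliarcseconds = 0.003002 arcsec.
d = 1/p = 1/0.003002 = 333.11 pc.
In AU: 333.11 × 206265 = 6.8709 × 10^7 AU.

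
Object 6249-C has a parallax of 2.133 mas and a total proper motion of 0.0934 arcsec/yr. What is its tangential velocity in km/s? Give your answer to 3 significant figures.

d = 1/p = 1/0.002133″ = 468.82 pc.
v_t = 4.74 × μ × d = 4.74 × 0.0934 × 468.82 = 207.55 km/s.

208 km/s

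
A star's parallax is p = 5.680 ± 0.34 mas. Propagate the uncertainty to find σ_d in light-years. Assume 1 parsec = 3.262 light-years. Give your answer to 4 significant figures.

34.38 ly

d = 1/p, so σ_d = σ_p / p².
σ_d = 0.000340 / (0.005680)² = 0.000340 / 0.000032262 = 10.539 pc = 10.539 × 3.262 ly = 34.378 ly.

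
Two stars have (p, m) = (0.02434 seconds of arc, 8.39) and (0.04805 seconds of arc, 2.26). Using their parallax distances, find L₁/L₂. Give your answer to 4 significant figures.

L₁/L₂ = 0.01376

d₁ = 1/p₁ = 1/0.02434″ = 41.085 pc; d₂ = 1/p₂ = 1/0.04805″ = 20.812 pc.
M₁ = m₁ − 5 log₁₀ d₁ + 5 = 8.39 − 8.0684 + 5 = 5.3216.
M₂ = 2.26 − 6.5916 + 5 = 0.6684.
L₁/L₂ = 10^(0.4(M₂ − M₁)) = 10^(0.4 × (-4.6532)) = 10^(-1.86128) = 0.013763.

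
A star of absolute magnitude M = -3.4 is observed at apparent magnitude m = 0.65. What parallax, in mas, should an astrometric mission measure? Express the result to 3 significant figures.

15.5 mas

m − M = 0.65 − (-3.4) = 4.05.
d = 10^((m−M)/5 + 1) = 10^1.810 = 64.565 pc.
p = 1/d = 1/64.565 = 0.015488 arcsec = 15.488 mas.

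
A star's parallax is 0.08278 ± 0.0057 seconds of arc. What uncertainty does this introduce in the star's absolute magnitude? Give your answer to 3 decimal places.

σ_M = 0.150 mag

M = m − 5 log₁₀ d + 5 = m + 5 log₁₀ p + 5, so ∂M/∂p = 5/(p ln 10).
σ_M = (5/ln 10) · (σ_p/p) = 2.1715 × 0.0057/0.08278 = 2.1715 × 0.068857 = 0.14952.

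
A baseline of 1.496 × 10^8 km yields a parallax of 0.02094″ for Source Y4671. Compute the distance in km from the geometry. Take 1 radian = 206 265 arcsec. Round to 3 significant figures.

1.47 × 10^15 km

θ = 0.02094″ = 0.02094/206265 = 1.0152 × 10^-7 rad.
d = B/θ = (1.496 × 10^8) / (1.0152 × 10^-7) = 1.4736 × 10^15 km.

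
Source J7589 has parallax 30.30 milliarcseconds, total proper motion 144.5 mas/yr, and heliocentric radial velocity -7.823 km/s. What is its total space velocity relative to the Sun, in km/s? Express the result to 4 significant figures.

23.92 km/s

d = 1/p = 1/0.03030″ = 33.003 pc.
μ = 144.5 mas/yr = 0.1445 ″/yr.
v_t = 4.740 μ d = 4.740 × 0.1445 × 33.003 = 22.605 km/s.
v = √(v_r² + v_t²) = √((-7.823)² + 22.605²) = √572.185 = 23.92 km/s.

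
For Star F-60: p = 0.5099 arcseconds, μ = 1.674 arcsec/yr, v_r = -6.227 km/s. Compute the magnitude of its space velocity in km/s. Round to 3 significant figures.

d = 1/p = 1/0.5099″ = 1.9612 pc.
v_t = 4.740 μ d = 4.740 × 1.674 × 1.9612 = 15.562 km/s.
v = √(v_r² + v_t²) = √((-6.227)² + 15.562²) = √280.951 = 16.762 km/s.

16.8 km/s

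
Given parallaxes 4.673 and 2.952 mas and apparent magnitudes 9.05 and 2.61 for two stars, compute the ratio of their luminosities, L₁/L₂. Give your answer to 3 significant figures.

L₁/L₂ = 0.00106

d₁ = 1/p₁ = 1/0.004673″ = 214 pc; d₂ = 1/p₂ = 1/0.002952″ = 338.75 pc.
M₁ = m₁ − 5 log₁₀ d₁ + 5 = 9.05 − 11.6521 + 5 = 2.3979.
M₂ = 2.61 − 12.6494 + 5 = -5.0394.
L₁/L₂ = 10^(0.4(M₂ − M₁)) = 10^(0.4 × (-7.4373)) = 10^(-2.97492) = 0.0010594.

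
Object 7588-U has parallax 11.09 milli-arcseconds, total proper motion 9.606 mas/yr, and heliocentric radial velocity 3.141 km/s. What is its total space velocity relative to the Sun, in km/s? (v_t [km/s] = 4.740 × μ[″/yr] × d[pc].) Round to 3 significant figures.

5.17 km/s

d = 1/p = 1/0.01109″ = 90.171 pc.
μ = 9.606 mas/yr = 0.009606 ″/yr.
v_t = 4.740 μ d = 4.740 × 0.009606 × 90.171 = 4.1057 km/s.
v = √(v_r² + v_t²) = √(3.141² + 4.1057²) = √26.7227 = 5.1694 km/s.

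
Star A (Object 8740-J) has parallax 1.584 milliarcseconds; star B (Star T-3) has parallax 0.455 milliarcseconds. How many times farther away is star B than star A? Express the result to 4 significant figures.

Since d = 1/p, d_B/d_A = p_A/p_B.
= 1.584 / 0.455 = 3.4813.

3.481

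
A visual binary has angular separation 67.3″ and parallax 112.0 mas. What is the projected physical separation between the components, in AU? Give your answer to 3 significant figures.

d = 1/p = 1/0.1120″ = 8.9286 pc.
At distance d (pc), an angle of θ arcsec spans θ·d AU: s = 67.3 × 8.9286 = 600.89 AU.

601 AU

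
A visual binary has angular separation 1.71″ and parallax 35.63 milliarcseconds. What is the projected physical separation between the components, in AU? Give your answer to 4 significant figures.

d = 1/p = 1/0.03563″ = 28.066 pc.
At distance d (pc), an angle of θ arcsec spans θ·d AU: s = 1.71 × 28.066 = 47.993 AU.

47.99 AU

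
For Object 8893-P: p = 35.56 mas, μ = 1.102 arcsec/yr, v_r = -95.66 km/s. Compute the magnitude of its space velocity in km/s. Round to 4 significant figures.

d = 1/p = 1/0.03556″ = 28.121 pc.
v_t = 4.740 μ d = 4.740 × 1.102 × 28.121 = 146.89 km/s.
v = √(v_r² + v_t²) = √((-95.66)² + 146.89²) = √30727.5 = 175.29 km/s.

175.3 km/s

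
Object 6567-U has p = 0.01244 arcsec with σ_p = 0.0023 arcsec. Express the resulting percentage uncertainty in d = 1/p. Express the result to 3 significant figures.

For d = 1/p, |σ_d/d| = |σ_p/p|.
σ_p/p = 0.0023 / 0.01244 = 0.18489 = 18.489%.

18.5%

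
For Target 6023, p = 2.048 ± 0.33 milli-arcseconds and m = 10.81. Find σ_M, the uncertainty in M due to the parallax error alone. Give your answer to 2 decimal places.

M = m − 5 log₁₀ d + 5 = m + 5 log₁₀ p + 5, so ∂M/∂p = 5/(p ln 10).
σ_M = (5/ln 10) · (σ_p/p) = 2.1715 × 0.33/2.048 = 2.1715 × 0.16113 = 0.34989.

σ_M = 0.35 mag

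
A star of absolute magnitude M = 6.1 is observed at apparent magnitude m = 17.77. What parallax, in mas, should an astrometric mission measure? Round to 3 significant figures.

0.463 mas

m − M = 17.77 − 6.1 = 11.67.
d = 10^((m−M)/5 + 1) = 10^3.334 = 2157.7 pc.
p = 1/d = 1/2157.7 = 0.00046346 arcsec = 0.46346 mas.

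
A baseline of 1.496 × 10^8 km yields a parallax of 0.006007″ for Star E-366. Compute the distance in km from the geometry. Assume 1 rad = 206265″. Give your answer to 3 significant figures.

5.14 × 10^15 km

θ = 0.006007″ = 0.006007/206265 = 2.9123 × 10^-8 rad.
d = B/θ = (1.496 × 10^8) / (2.9123 × 10^-8) = 5.1368 × 10^15 km.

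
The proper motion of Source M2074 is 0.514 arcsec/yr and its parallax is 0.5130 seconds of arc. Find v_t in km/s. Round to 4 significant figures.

4.749 km/s

d = 1/p = 1/0.5130″ = 1.9493 pc.
v_t = 4.74 × μ × d = 4.74 × 0.514 × 1.9493 = 4.7492 km/s.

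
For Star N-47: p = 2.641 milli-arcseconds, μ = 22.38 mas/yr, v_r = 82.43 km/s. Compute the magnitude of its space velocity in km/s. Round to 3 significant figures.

91.7 km/s

d = 1/p = 1/0.002641″ = 378.64 pc.
μ = 22.38 mas/yr = 0.02238 ″/yr.
v_t = 4.740 μ d = 4.740 × 0.02238 × 378.64 = 40.167 km/s.
v = √(v_r² + v_t²) = √(82.43² + 40.167²) = √8408.09 = 91.696 km/s.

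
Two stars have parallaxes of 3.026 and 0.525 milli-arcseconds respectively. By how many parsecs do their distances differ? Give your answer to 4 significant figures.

d_A = 1/0.003026″ = 330.47 pc; d_B = 1/0.0005250″ = 1904.8 pc.
|d_B − d_A| = |1904.8 − 330.47| = 1574.3 pc.

1574 pc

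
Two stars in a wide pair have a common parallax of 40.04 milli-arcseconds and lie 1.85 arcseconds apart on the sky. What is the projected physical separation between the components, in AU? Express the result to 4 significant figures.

d = 1/p = 1/0.04004″ = 24.975 pc.
At distance d (pc), an angle of θ arcsec spans θ·d AU: s = 1.85 × 24.975 = 46.204 AU.

46.20 AU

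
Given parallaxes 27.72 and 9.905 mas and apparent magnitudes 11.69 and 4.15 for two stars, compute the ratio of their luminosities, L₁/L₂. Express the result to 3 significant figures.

d₁ = 1/p₁ = 1/0.02772″ = 36.075 pc; d₂ = 1/p₂ = 1/0.009905″ = 100.96 pc.
M₁ = m₁ − 5 log₁₀ d₁ + 5 = 11.69 − 7.7860 + 5 = 8.9040.
M₂ = 4.15 − 10.0207 + 5 = -0.8707.
L₁/L₂ = 10^(0.4(M₂ − M₁)) = 10^(0.4 × (-9.7747)) = 10^(-3.90988) = 0.00012306.

L₁/L₂ = 0.000123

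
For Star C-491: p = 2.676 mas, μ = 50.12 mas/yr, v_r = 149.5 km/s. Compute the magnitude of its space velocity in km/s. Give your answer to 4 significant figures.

173.9 km/s

d = 1/p = 1/0.002676″ = 373.69 pc.
μ = 50.12 mas/yr = 0.05012 ″/yr.
v_t = 4.740 μ d = 4.740 × 0.05012 × 373.69 = 88.777 km/s.
v = √(v_r² + v_t²) = √(149.5² + 88.777²) = √30231.6 = 173.87 km/s.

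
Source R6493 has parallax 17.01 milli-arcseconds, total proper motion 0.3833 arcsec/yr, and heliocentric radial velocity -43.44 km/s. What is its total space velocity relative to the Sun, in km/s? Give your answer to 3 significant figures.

115 km/s

d = 1/p = 1/0.01701″ = 58.789 pc.
v_t = 4.740 μ d = 4.740 × 0.3833 × 58.789 = 106.81 km/s.
v = √(v_r² + v_t²) = √((-43.44)² + 106.81²) = √13295.4 = 115.31 km/s.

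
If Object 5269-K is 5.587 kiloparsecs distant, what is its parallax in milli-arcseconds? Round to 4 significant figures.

0.1790 mas

d = 5.587 kpc = 5587 pc.
p = 1/d = 1/5587 = 0.00017899 arcsec.
= 0.00017899 × 1000 = 0.17899 mas.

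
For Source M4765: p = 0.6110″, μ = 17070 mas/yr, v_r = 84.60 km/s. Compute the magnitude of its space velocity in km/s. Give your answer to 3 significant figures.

d = 1/p = 1/0.6110″ = 1.6367 pc.
μ = 17070 mas/yr = 17.07 ″/yr.
v_t = 4.740 μ d = 4.740 × 17.07 × 1.6367 = 132.43 km/s.
v = √(v_r² + v_t²) = √(84.60² + 132.43²) = √24694.9 = 157.15 km/s.

157 km/s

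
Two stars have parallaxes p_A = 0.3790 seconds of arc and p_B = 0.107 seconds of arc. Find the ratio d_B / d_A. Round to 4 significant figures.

3.542

Since d = 1/p, d_B/d_A = p_A/p_B.
= 0.3790 / 0.107 = 3.5421.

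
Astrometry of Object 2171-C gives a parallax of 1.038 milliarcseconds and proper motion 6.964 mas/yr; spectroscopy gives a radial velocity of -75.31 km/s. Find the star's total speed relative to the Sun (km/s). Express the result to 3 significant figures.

d = 1/p = 1/0.001038″ = 963.39 pc.
μ = 6.964 mas/yr = 0.006964 ″/yr.
v_t = 4.740 μ d = 4.740 × 0.006964 × 963.39 = 31.801 km/s.
v = √(v_r² + v_t²) = √((-75.31)² + 31.801²) = √6682.9 = 81.749 km/s.

81.7 km/s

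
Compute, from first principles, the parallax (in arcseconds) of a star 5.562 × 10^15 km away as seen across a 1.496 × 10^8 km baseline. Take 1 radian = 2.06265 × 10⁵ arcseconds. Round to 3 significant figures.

θ ≈ B/d = (1.496 × 10^8) / (5.562 × 10^15) = 2.6897 × 10^-8 rad.
In arcseconds: 2.6897 × 10^-8 × 206265 = 0.0055479″.

0.00555 arcsec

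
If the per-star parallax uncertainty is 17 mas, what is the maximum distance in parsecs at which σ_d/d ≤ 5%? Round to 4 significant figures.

σ_d/d = σ_p/p, so the condition is σ_p/p ≤ 0.05, i.e. p ≥ σ_p/0.05.
p_min = 17/0.05 = 340 mas = 0.34 arcsec.
d_max = 1/p_min = 1/0.34 = 2.9412 pc.

2.941 pc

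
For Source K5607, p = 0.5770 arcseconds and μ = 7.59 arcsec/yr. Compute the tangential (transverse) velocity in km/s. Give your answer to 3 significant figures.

d = 1/p = 1/0.5770″ = 1.7331 pc.
v_t = 4.74 × μ × d = 4.74 × 7.59 × 1.7331 = 62.351 km/s.

62.4 km/s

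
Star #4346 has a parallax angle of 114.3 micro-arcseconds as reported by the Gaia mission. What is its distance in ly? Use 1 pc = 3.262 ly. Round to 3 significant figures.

p = 114.3 micro-arcseconds = 0.0001143 arcsec.
d = 1/p = 1/0.0001143 = 8748.9 pc.
In light-years: 8748.9 × 3.262 = 28539 ly.

28500 ly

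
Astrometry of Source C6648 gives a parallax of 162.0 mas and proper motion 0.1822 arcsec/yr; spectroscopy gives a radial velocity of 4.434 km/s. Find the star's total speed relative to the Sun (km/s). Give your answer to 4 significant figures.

d = 1/p = 1/0.1620″ = 6.1728 pc.
v_t = 4.740 μ d = 4.740 × 0.1822 × 6.1728 = 5.331 km/s.
v = √(v_r² + v_t²) = √(4.434² + 5.331²) = √48.0799 = 6.934 km/s.

6.934 km/s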